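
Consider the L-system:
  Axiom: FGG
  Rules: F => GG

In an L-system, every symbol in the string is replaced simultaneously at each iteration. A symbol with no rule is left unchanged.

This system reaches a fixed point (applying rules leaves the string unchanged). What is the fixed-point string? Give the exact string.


Step 0: FGG
Step 1: GGGG
Step 2: GGGG  (unchanged — fixed point at step 1)

Answer: GGGG


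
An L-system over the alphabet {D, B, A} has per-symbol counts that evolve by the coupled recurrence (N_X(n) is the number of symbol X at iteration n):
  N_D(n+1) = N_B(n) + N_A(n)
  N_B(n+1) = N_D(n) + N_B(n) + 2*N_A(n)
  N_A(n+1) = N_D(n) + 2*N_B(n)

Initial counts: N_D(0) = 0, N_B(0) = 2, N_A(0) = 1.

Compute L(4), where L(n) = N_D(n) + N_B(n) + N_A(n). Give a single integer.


Step 0: N_D=0, N_B=2, N_A=1, L=3
Step 1: N_D=3, N_B=4, N_A=4, L=11
Step 2: N_D=8, N_B=15, N_A=11, L=34
Step 3: N_D=26, N_B=45, N_A=38, L=109
Step 4: N_D=83, N_B=147, N_A=116, L=346

Answer: 346


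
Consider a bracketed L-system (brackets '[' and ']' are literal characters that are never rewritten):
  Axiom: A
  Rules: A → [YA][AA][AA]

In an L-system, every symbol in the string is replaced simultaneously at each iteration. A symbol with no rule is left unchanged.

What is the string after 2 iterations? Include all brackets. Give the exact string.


Answer: [Y[YA][AA][AA]][[YA][AA][AA][YA][AA][AA]][[YA][AA][AA][YA][AA][AA]]

Derivation:
Step 0: A
Step 1: [YA][AA][AA]
Step 2: [Y[YA][AA][AA]][[YA][AA][AA][YA][AA][AA]][[YA][AA][AA][YA][AA][AA]]


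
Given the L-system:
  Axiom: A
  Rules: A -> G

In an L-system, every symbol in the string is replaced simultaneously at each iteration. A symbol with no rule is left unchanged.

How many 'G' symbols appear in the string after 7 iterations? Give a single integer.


Step 0: A  (0 'G')
Step 1: G  (1 'G')
Step 2: G  (1 'G')
Step 3: G  (1 'G')
Step 4: G  (1 'G')
Step 5: G  (1 'G')
Step 6: G  (1 'G')
Step 7: G  (1 'G')

Answer: 1


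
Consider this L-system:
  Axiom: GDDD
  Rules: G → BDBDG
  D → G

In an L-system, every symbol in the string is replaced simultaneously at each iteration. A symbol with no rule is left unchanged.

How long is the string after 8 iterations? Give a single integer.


Step 0: length = 4
Step 1: length = 8
Step 2: length = 24
Step 3: length = 48
Step 4: length = 104
Step 5: length = 208
Step 6: length = 424
Step 7: length = 848
Step 8: length = 1704

Answer: 1704


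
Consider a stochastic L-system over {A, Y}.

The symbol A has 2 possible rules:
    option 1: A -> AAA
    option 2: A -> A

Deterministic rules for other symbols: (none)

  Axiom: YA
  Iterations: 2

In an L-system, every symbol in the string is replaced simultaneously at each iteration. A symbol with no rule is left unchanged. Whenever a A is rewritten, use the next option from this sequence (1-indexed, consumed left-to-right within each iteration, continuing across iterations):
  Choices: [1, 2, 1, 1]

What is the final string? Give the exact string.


Step 0: YA
Step 1: YAAA  (used choices [1])
Step 2: YAAAAAAA  (used choices [2, 1, 1])

Answer: YAAAAAAA


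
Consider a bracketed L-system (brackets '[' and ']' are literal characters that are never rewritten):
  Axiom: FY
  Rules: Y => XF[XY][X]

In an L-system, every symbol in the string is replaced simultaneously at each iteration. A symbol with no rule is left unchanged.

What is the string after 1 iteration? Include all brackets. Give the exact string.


Step 0: FY
Step 1: FXF[XY][X]

Answer: FXF[XY][X]


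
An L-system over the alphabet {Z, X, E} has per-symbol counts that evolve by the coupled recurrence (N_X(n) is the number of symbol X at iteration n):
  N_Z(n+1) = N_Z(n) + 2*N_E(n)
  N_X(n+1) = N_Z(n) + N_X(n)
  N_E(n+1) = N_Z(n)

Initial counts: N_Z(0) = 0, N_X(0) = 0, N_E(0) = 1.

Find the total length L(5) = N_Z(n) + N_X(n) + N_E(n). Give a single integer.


Step 0: N_Z=0, N_X=0, N_E=1, L=1
Step 1: N_Z=2, N_X=0, N_E=0, L=2
Step 2: N_Z=2, N_X=2, N_E=2, L=6
Step 3: N_Z=6, N_X=4, N_E=2, L=12
Step 4: N_Z=10, N_X=10, N_E=6, L=26
Step 5: N_Z=22, N_X=20, N_E=10, L=52

Answer: 52


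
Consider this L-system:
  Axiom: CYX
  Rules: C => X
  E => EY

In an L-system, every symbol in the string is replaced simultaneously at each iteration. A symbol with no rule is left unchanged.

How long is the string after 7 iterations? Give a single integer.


Step 0: length = 3
Step 1: length = 3
Step 2: length = 3
Step 3: length = 3
Step 4: length = 3
Step 5: length = 3
Step 6: length = 3
Step 7: length = 3

Answer: 3


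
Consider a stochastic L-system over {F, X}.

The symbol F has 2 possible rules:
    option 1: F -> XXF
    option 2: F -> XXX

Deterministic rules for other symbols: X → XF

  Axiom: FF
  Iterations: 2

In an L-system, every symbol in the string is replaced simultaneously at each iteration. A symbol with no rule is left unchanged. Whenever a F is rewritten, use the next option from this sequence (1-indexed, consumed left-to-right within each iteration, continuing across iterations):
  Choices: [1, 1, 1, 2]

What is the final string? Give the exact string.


Answer: XFXFXXFXFXFXXX

Derivation:
Step 0: FF
Step 1: XXFXXF  (used choices [1, 1])
Step 2: XFXFXXFXFXFXXX  (used choices [1, 2])


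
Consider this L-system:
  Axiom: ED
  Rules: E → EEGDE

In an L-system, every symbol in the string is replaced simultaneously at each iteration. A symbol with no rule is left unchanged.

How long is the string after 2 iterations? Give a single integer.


Answer: 18

Derivation:
Step 0: length = 2
Step 1: length = 6
Step 2: length = 18


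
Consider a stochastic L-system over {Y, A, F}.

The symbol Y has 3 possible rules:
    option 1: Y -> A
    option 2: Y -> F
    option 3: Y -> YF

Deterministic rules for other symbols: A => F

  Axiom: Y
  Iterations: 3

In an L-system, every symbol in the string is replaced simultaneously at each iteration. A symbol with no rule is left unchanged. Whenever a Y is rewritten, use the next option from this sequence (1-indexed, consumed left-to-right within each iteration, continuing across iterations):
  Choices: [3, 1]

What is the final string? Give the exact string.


Answer: FF

Derivation:
Step 0: Y
Step 1: YF  (used choices [3])
Step 2: AF  (used choices [1])
Step 3: FF  (used choices [])


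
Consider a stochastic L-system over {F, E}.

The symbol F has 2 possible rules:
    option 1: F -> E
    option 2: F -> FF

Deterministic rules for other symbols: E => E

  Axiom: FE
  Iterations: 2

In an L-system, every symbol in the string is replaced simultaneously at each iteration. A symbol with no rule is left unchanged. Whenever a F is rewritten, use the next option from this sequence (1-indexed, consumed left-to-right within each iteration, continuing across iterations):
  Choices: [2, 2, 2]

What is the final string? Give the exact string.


Answer: FFFFE

Derivation:
Step 0: FE
Step 1: FFE  (used choices [2])
Step 2: FFFFE  (used choices [2, 2])


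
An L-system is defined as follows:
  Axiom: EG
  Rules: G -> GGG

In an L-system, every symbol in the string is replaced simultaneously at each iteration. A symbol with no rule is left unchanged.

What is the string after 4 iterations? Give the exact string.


Answer: EGGGGGGGGGGGGGGGGGGGGGGGGGGGGGGGGGGGGGGGGGGGGGGGGGGGGGGGGGGGGGGGGGGGGGGGGGGGGGGGGG

Derivation:
Step 0: EG
Step 1: EGGG
Step 2: EGGGGGGGGG
Step 3: EGGGGGGGGGGGGGGGGGGGGGGGGGGG
Step 4: EGGGGGGGGGGGGGGGGGGGGGGGGGGGGGGGGGGGGGGGGGGGGGGGGGGGGGGGGGGGGGGGGGGGGGGGGGGGGGGGGG


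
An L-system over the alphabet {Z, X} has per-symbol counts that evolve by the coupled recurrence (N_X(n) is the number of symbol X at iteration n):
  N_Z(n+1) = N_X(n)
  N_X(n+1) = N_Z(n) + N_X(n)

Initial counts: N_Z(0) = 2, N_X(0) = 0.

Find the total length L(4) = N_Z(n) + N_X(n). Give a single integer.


Step 0: N_Z=2, N_X=0, L=2
Step 1: N_Z=0, N_X=2, L=2
Step 2: N_Z=2, N_X=2, L=4
Step 3: N_Z=2, N_X=4, L=6
Step 4: N_Z=4, N_X=6, L=10

Answer: 10


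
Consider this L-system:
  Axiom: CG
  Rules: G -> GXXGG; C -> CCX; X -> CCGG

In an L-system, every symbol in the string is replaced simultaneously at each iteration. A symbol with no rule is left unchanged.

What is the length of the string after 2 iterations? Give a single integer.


Answer: 33

Derivation:
Step 0: length = 2
Step 1: length = 8
Step 2: length = 33


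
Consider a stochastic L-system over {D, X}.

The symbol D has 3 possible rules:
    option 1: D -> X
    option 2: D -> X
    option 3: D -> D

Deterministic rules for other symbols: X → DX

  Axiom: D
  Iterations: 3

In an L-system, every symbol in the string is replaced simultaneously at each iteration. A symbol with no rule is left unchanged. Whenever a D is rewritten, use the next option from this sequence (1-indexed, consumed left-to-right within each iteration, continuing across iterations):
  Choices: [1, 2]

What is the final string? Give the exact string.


Answer: XDX

Derivation:
Step 0: D
Step 1: X  (used choices [1])
Step 2: DX  (used choices [])
Step 3: XDX  (used choices [2])


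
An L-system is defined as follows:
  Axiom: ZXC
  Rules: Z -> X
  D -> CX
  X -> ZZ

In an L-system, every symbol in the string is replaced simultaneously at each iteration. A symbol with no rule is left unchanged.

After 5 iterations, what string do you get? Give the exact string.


Answer: XXXXZZZZZZZZC

Derivation:
Step 0: ZXC
Step 1: XZZC
Step 2: ZZXXC
Step 3: XXZZZZC
Step 4: ZZZZXXXXC
Step 5: XXXXZZZZZZZZC


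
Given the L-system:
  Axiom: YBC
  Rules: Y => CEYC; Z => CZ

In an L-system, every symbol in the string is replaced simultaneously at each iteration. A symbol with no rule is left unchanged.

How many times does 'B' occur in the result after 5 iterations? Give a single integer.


Step 0: YBC  (1 'B')
Step 1: CEYCBC  (1 'B')
Step 2: CECEYCCBC  (1 'B')
Step 3: CECECEYCCCBC  (1 'B')
Step 4: CECECECEYCCCCBC  (1 'B')
Step 5: CECECECECEYCCCCCBC  (1 'B')

Answer: 1


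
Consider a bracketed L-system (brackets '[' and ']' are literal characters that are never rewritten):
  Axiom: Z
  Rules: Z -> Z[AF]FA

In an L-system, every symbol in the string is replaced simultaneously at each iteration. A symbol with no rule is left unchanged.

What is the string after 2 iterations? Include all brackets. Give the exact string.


Step 0: Z
Step 1: Z[AF]FA
Step 2: Z[AF]FA[AF]FA

Answer: Z[AF]FA[AF]FA


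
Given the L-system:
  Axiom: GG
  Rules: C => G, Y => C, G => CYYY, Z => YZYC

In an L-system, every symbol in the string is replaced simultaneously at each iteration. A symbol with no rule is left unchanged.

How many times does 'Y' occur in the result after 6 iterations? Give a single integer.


Step 0: GG  (0 'Y')
Step 1: CYYYCYYY  (6 'Y')
Step 2: GCCCGCCC  (0 'Y')
Step 3: CYYYGGGCYYYGGG  (6 'Y')
Step 4: GCCCCYYYCYYYCYYYGCCCCYYYCYYYCYYY  (18 'Y')
Step 5: CYYYGGGGCCCGCCCGCCCCYYYGGGGCCCGCCCGCCC  (6 'Y')
Step 6: GCCCCYYYCYYYCYYYCYYYGGGCYYYGGGCYYYGGGGCCCCYYYCYYYCYYYCYYYGGGCYYYGGGCYYYGGG  (36 'Y')

Answer: 36


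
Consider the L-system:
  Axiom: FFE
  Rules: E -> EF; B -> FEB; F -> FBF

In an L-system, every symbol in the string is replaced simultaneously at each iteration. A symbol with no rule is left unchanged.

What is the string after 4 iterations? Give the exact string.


Answer: FBFFEBFBFFBFEFFEBFBFFEBFBFFBFFEBFBFEFFBFFBFEFFEBFBFFEBFBFFBFEFFEBFBFFEBFBFFBFFEBFBFFBFEFFEBFBFFEBFBFFBFFEBFBFEFFBFFBFEFFEBFBFFEBFBFFBFEFFEBFBFFEBFBFEFFBFFBFFEBFBFFBFFEBFBFFBFEFFEBFBFFEBFBF

Derivation:
Step 0: FFE
Step 1: FBFFBFEF
Step 2: FBFFEBFBFFBFFEBFBFEFFBF
Step 3: FBFFEBFBFFBFEFFEBFBFFEBFBFFBFFEBFBFFBFEFFEBFBFFEBFBFEFFBFFBFFEBFBF
Step 4: FBFFEBFBFFBFEFFEBFBFFEBFBFFBFFEBFBFEFFBFFBFEFFEBFBFFEBFBFFBFEFFEBFBFFEBFBFFBFFEBFBFFBFEFFEBFBFFEBFBFFBFFEBFBFEFFBFFBFEFFEBFBFFEBFBFFBFEFFEBFBFFEBFBFEFFBFFBFFEBFBFFBFFEBFBFFBFEFFEBFBFFEBFBF


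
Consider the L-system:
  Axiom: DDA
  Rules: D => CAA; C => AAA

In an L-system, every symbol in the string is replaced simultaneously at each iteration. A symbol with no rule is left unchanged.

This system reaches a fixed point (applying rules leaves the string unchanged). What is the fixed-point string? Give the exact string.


Answer: AAAAAAAAAAA

Derivation:
Step 0: DDA
Step 1: CAACAAA
Step 2: AAAAAAAAAAA
Step 3: AAAAAAAAAAA  (unchanged — fixed point at step 2)


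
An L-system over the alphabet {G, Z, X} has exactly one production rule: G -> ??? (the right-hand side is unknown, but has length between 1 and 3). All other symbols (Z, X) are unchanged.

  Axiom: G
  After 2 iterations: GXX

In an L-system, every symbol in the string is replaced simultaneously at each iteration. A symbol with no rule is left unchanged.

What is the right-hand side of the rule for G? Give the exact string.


Trying G -> GX:
  Step 0: G
  Step 1: GX
  Step 2: GXX
Matches the given result.

Answer: GX


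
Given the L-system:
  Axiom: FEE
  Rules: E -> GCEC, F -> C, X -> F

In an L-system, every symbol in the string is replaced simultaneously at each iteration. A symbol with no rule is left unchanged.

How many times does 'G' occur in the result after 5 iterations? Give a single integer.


Answer: 10

Derivation:
Step 0: FEE  (0 'G')
Step 1: CGCECGCEC  (2 'G')
Step 2: CGCGCECCGCGCECC  (4 'G')
Step 3: CGCGCGCECCCGCGCGCECCC  (6 'G')
Step 4: CGCGCGCGCECCCCGCGCGCGCECCCC  (8 'G')
Step 5: CGCGCGCGCGCECCCCCGCGCGCGCGCECCCCC  (10 'G')


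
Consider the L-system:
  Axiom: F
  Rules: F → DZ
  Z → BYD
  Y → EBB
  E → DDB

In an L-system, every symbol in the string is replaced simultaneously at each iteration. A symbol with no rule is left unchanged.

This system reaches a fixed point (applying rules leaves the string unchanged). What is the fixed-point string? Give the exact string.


Step 0: F
Step 1: DZ
Step 2: DBYD
Step 3: DBEBBD
Step 4: DBDDBBBD
Step 5: DBDDBBBD  (unchanged — fixed point at step 4)

Answer: DBDDBBBD


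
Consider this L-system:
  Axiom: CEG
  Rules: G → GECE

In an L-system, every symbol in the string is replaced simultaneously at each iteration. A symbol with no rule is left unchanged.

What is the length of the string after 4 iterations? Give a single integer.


Step 0: length = 3
Step 1: length = 6
Step 2: length = 9
Step 3: length = 12
Step 4: length = 15

Answer: 15


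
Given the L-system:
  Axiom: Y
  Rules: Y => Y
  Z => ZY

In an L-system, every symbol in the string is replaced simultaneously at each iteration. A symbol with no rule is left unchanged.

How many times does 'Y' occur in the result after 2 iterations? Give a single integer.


Answer: 1

Derivation:
Step 0: Y  (1 'Y')
Step 1: Y  (1 'Y')
Step 2: Y  (1 'Y')


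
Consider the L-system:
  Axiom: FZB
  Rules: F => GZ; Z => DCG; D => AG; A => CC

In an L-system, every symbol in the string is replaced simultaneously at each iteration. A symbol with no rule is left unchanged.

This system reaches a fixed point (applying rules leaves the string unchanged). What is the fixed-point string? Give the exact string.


Step 0: FZB
Step 1: GZDCGB
Step 2: GDCGAGCGB
Step 3: GAGCGCCGCGB
Step 4: GCCGCGCCGCGB
Step 5: GCCGCGCCGCGB  (unchanged — fixed point at step 4)

Answer: GCCGCGCCGCGB


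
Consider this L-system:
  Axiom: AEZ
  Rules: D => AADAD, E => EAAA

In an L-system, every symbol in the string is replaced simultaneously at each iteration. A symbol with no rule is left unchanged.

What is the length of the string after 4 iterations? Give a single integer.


Answer: 15

Derivation:
Step 0: length = 3
Step 1: length = 6
Step 2: length = 9
Step 3: length = 12
Step 4: length = 15


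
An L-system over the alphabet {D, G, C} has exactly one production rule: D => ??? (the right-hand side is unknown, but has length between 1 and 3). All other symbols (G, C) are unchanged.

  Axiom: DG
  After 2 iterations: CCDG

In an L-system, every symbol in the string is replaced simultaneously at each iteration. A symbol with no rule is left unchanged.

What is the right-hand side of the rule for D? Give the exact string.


Trying D => CD:
  Step 0: DG
  Step 1: CDG
  Step 2: CCDG
Matches the given result.

Answer: CD


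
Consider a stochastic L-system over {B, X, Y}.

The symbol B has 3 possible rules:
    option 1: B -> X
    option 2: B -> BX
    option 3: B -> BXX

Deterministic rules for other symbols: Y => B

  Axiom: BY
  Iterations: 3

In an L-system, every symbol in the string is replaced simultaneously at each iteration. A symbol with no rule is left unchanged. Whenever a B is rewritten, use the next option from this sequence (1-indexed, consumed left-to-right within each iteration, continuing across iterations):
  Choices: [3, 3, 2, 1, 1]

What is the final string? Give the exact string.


Step 0: BY
Step 1: BXXB  (used choices [3])
Step 2: BXXXXBX  (used choices [3, 2])
Step 3: XXXXXXX  (used choices [1, 1])

Answer: XXXXXXX


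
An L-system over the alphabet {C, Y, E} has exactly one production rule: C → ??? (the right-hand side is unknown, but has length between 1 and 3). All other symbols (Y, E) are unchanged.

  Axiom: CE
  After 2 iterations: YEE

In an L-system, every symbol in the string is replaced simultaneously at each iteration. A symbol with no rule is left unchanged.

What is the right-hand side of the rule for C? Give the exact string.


Answer: YE

Derivation:
Trying C → YE:
  Step 0: CE
  Step 1: YEE
  Step 2: YEE
Matches the given result.


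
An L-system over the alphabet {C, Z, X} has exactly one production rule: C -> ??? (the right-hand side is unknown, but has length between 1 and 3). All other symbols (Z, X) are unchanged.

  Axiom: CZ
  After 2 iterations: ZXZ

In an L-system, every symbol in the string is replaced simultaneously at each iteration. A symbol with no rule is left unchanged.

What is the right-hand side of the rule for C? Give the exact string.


Trying C -> ZX:
  Step 0: CZ
  Step 1: ZXZ
  Step 2: ZXZ
Matches the given result.

Answer: ZX


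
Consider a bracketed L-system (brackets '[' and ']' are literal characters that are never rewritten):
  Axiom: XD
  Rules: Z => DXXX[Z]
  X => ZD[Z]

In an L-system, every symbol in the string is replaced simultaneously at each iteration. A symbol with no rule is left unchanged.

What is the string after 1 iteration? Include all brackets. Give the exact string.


Answer: ZD[Z]D

Derivation:
Step 0: XD
Step 1: ZD[Z]D


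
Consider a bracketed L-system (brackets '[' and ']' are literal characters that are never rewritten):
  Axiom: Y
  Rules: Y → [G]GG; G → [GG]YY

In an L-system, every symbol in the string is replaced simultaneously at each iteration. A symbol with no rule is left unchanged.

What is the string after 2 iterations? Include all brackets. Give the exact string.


Step 0: Y
Step 1: [G]GG
Step 2: [[GG]YY][GG]YY[GG]YY

Answer: [[GG]YY][GG]YY[GG]YY


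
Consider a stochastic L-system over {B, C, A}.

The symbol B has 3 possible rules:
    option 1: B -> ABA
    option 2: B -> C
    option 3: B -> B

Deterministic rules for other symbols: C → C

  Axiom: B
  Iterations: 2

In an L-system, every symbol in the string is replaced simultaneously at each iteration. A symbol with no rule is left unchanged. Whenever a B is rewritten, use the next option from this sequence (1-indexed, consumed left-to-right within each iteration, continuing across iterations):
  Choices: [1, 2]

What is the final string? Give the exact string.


Step 0: B
Step 1: ABA  (used choices [1])
Step 2: ACA  (used choices [2])

Answer: ACA


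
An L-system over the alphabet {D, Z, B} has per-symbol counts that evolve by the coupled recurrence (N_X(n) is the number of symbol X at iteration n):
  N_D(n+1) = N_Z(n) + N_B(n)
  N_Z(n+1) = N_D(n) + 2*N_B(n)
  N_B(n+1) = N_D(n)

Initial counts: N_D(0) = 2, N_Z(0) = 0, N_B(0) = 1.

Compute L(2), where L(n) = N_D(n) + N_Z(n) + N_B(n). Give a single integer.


Answer: 12

Derivation:
Step 0: N_D=2, N_Z=0, N_B=1, L=3
Step 1: N_D=1, N_Z=4, N_B=2, L=7
Step 2: N_D=6, N_Z=5, N_B=1, L=12


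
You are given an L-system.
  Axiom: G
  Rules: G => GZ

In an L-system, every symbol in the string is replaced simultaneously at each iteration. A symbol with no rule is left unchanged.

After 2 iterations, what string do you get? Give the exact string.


Step 0: G
Step 1: GZ
Step 2: GZZ

Answer: GZZ


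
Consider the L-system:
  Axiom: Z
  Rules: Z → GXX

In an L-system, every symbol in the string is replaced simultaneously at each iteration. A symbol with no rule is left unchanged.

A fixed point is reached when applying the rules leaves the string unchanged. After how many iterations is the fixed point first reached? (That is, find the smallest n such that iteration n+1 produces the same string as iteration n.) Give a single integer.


Step 0: Z
Step 1: GXX
Step 2: GXX  (unchanged — fixed point at step 1)

Answer: 1


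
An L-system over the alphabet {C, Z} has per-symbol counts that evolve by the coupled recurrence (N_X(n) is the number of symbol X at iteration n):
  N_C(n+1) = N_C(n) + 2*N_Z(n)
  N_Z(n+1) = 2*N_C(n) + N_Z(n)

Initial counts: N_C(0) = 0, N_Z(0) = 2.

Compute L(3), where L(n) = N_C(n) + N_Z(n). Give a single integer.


Answer: 54

Derivation:
Step 0: N_C=0, N_Z=2, L=2
Step 1: N_C=4, N_Z=2, L=6
Step 2: N_C=8, N_Z=10, L=18
Step 3: N_C=28, N_Z=26, L=54


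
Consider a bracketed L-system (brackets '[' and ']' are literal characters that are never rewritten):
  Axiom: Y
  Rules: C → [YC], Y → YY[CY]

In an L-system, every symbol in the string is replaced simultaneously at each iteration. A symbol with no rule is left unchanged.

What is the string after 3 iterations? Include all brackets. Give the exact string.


Step 0: Y
Step 1: YY[CY]
Step 2: YY[CY]YY[CY][[YC]YY[CY]]
Step 3: YY[CY]YY[CY][[YC]YY[CY]]YY[CY]YY[CY][[YC]YY[CY]][[YY[CY][YC]]YY[CY]YY[CY][[YC]YY[CY]]]

Answer: YY[CY]YY[CY][[YC]YY[CY]]YY[CY]YY[CY][[YC]YY[CY]][[YY[CY][YC]]YY[CY]YY[CY][[YC]YY[CY]]]


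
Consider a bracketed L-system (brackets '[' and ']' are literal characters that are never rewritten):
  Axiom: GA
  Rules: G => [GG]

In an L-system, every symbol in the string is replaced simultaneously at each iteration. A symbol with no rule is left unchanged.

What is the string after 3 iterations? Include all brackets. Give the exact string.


Answer: [[[GG][GG]][[GG][GG]]]A

Derivation:
Step 0: GA
Step 1: [GG]A
Step 2: [[GG][GG]]A
Step 3: [[[GG][GG]][[GG][GG]]]A


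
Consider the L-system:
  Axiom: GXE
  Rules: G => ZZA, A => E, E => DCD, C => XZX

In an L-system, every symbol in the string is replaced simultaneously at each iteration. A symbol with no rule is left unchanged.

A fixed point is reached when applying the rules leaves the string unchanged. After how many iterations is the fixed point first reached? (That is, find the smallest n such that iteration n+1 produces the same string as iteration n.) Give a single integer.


Answer: 4

Derivation:
Step 0: GXE
Step 1: ZZAXDCD
Step 2: ZZEXDXZXD
Step 3: ZZDCDXDXZXD
Step 4: ZZDXZXDXDXZXD
Step 5: ZZDXZXDXDXZXD  (unchanged — fixed point at step 4)


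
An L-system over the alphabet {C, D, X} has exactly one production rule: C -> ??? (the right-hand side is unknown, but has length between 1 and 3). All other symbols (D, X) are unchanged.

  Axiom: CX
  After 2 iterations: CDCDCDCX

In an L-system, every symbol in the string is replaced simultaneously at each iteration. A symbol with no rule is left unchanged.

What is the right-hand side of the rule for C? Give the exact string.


Answer: CDC

Derivation:
Trying C -> CDC:
  Step 0: CX
  Step 1: CDCX
  Step 2: CDCDCDCX
Matches the given result.


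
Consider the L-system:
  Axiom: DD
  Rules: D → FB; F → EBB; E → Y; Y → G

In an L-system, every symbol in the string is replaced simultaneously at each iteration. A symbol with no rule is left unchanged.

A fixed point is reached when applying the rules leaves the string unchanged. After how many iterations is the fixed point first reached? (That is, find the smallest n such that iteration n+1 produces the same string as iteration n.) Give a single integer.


Step 0: DD
Step 1: FBFB
Step 2: EBBBEBBB
Step 3: YBBBYBBB
Step 4: GBBBGBBB
Step 5: GBBBGBBB  (unchanged — fixed point at step 4)

Answer: 4


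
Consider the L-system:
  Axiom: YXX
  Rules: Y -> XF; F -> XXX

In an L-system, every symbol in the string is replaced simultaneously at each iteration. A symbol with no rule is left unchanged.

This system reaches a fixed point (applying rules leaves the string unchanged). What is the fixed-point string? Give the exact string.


Answer: XXXXXX

Derivation:
Step 0: YXX
Step 1: XFXX
Step 2: XXXXXX
Step 3: XXXXXX  (unchanged — fixed point at step 2)


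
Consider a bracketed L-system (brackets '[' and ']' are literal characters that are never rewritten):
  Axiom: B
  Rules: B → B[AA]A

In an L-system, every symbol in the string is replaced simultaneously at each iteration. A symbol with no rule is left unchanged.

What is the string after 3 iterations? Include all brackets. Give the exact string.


Answer: B[AA]A[AA]A[AA]A

Derivation:
Step 0: B
Step 1: B[AA]A
Step 2: B[AA]A[AA]A
Step 3: B[AA]A[AA]A[AA]A


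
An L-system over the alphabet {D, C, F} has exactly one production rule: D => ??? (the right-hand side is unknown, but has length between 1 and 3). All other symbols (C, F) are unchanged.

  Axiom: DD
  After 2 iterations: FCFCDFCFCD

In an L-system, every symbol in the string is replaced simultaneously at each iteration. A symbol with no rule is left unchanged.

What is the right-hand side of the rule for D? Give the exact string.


Answer: FCD

Derivation:
Trying D => FCD:
  Step 0: DD
  Step 1: FCDFCD
  Step 2: FCFCDFCFCD
Matches the given result.


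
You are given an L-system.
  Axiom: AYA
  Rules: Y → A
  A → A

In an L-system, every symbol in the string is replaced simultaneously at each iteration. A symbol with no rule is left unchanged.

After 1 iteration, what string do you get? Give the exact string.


Step 0: AYA
Step 1: AAA

Answer: AAA


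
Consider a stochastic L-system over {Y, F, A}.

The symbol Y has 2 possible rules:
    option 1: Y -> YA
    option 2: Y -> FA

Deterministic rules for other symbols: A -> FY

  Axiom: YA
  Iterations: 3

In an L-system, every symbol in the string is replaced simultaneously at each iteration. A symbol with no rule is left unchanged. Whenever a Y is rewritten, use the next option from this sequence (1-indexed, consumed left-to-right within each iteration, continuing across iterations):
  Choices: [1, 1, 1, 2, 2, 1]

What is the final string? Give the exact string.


Answer: FAFYFFAFYAFY

Derivation:
Step 0: YA
Step 1: YAFY  (used choices [1])
Step 2: YAFYFYA  (used choices [1, 1])
Step 3: FAFYFFAFYAFY  (used choices [2, 2, 1])


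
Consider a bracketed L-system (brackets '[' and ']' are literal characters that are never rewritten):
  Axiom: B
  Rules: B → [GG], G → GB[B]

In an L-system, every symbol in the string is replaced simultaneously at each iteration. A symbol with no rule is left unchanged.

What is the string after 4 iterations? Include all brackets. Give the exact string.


Answer: [GB[B][GG][[GG]][GB[B]GB[B]][[GB[B]GB[B]]]GB[B][GG][[GG]][GB[B]GB[B]][[GB[B]GB[B]]]]

Derivation:
Step 0: B
Step 1: [GG]
Step 2: [GB[B]GB[B]]
Step 3: [GB[B][GG][[GG]]GB[B][GG][[GG]]]
Step 4: [GB[B][GG][[GG]][GB[B]GB[B]][[GB[B]GB[B]]]GB[B][GG][[GG]][GB[B]GB[B]][[GB[B]GB[B]]]]


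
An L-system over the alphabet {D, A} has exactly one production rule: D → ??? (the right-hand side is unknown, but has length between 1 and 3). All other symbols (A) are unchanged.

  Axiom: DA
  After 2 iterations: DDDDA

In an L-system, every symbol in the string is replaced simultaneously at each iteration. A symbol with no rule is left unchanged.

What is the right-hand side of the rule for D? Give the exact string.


Trying D → DD:
  Step 0: DA
  Step 1: DDA
  Step 2: DDDDA
Matches the given result.

Answer: DD


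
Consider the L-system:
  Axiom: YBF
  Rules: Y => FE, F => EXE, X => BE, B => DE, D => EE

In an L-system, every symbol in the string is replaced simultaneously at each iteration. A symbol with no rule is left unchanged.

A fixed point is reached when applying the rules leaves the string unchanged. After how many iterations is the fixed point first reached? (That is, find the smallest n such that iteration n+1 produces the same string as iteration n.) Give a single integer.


Answer: 5

Derivation:
Step 0: YBF
Step 1: FEDEEXE
Step 2: EXEEEEEEBEE
Step 3: EBEEEEEEEDEEE
Step 4: EDEEEEEEEEEEEEE
Step 5: EEEEEEEEEEEEEEEE
Step 6: EEEEEEEEEEEEEEEE  (unchanged — fixed point at step 5)


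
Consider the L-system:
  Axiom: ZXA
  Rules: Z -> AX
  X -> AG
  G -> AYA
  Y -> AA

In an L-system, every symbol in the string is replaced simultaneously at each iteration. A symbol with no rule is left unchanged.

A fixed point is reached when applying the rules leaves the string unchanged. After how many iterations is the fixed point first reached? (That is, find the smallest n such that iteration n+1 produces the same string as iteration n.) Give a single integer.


Step 0: ZXA
Step 1: AXAGA
Step 2: AAGAAYAA
Step 3: AAAYAAAAAAA
Step 4: AAAAAAAAAAAA
Step 5: AAAAAAAAAAAA  (unchanged — fixed point at step 4)

Answer: 4


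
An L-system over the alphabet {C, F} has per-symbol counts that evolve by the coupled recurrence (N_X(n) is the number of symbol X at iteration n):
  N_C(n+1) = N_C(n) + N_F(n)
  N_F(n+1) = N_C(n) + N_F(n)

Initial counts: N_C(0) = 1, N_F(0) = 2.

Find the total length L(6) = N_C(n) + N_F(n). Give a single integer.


Answer: 192

Derivation:
Step 0: N_C=1, N_F=2, L=3
Step 1: N_C=3, N_F=3, L=6
Step 2: N_C=6, N_F=6, L=12
Step 3: N_C=12, N_F=12, L=24
Step 4: N_C=24, N_F=24, L=48
Step 5: N_C=48, N_F=48, L=96
Step 6: N_C=96, N_F=96, L=192


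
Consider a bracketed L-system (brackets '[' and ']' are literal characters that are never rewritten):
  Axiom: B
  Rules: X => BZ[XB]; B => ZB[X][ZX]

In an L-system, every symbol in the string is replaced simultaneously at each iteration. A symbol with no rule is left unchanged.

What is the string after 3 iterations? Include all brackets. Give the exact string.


Answer: ZZZB[X][ZX][BZ[XB]][ZBZ[XB]][ZB[X][ZX]Z[BZ[XB]ZB[X][ZX]]][ZZB[X][ZX]Z[BZ[XB]ZB[X][ZX]]]

Derivation:
Step 0: B
Step 1: ZB[X][ZX]
Step 2: ZZB[X][ZX][BZ[XB]][ZBZ[XB]]
Step 3: ZZZB[X][ZX][BZ[XB]][ZBZ[XB]][ZB[X][ZX]Z[BZ[XB]ZB[X][ZX]]][ZZB[X][ZX]Z[BZ[XB]ZB[X][ZX]]]


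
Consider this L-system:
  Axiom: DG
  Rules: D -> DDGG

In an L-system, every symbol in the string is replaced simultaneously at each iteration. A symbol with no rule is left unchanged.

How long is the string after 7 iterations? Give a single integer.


Step 0: length = 2
Step 1: length = 5
Step 2: length = 11
Step 3: length = 23
Step 4: length = 47
Step 5: length = 95
Step 6: length = 191
Step 7: length = 383

Answer: 383


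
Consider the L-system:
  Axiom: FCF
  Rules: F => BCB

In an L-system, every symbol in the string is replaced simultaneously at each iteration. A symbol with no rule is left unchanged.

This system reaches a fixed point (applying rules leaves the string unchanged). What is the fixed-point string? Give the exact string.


Answer: BCBCBCB

Derivation:
Step 0: FCF
Step 1: BCBCBCB
Step 2: BCBCBCB  (unchanged — fixed point at step 1)


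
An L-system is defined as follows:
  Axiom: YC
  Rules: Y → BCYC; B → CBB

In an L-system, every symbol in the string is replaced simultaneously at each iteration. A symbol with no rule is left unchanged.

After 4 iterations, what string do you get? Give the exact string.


Answer: CCCBBCBBCCBBCBBCCCBBCBBCCBBCBCYCCCCC

Derivation:
Step 0: YC
Step 1: BCYCC
Step 2: CBBCBCYCCC
Step 3: CCBBCBBCCBBCBCYCCCC
Step 4: CCCBBCBBCCBBCBBCCCBBCBBCCBBCBCYCCCCC


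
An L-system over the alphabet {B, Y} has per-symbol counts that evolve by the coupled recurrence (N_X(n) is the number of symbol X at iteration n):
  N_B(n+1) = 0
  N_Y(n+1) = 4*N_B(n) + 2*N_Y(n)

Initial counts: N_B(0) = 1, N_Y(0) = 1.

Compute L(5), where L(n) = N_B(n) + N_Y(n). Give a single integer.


Answer: 96

Derivation:
Step 0: N_B=1, N_Y=1, L=2
Step 1: N_B=0, N_Y=6, L=6
Step 2: N_B=0, N_Y=12, L=12
Step 3: N_B=0, N_Y=24, L=24
Step 4: N_B=0, N_Y=48, L=48
Step 5: N_B=0, N_Y=96, L=96


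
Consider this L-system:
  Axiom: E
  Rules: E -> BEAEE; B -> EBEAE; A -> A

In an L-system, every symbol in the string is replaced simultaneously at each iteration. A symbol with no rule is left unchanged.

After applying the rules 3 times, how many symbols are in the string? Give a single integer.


Answer: 85

Derivation:
Step 0: length = 1
Step 1: length = 5
Step 2: length = 21
Step 3: length = 85


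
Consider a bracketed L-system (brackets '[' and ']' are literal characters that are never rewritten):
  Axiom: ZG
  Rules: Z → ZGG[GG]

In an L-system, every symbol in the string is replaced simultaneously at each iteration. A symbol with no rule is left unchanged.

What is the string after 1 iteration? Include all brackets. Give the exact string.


Answer: ZGG[GG]G

Derivation:
Step 0: ZG
Step 1: ZGG[GG]G


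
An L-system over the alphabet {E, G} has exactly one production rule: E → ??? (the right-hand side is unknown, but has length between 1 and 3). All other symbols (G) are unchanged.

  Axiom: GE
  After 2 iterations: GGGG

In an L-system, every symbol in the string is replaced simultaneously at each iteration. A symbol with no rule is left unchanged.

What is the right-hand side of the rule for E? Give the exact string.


Answer: GGG

Derivation:
Trying E → GGG:
  Step 0: GE
  Step 1: GGGG
  Step 2: GGGG
Matches the given result.


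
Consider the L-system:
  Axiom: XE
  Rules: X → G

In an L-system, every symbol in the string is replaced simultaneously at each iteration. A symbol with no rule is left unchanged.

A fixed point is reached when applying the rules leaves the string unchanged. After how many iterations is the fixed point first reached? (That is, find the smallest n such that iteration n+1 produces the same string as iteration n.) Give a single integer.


Answer: 1

Derivation:
Step 0: XE
Step 1: GE
Step 2: GE  (unchanged — fixed point at step 1)


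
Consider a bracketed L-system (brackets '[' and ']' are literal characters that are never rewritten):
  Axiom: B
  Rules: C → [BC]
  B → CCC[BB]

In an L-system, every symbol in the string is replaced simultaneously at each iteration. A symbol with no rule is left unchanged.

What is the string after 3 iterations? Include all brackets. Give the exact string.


Step 0: B
Step 1: CCC[BB]
Step 2: [BC][BC][BC][CCC[BB]CCC[BB]]
Step 3: [CCC[BB][BC]][CCC[BB][BC]][CCC[BB][BC]][[BC][BC][BC][CCC[BB]CCC[BB]][BC][BC][BC][CCC[BB]CCC[BB]]]

Answer: [CCC[BB][BC]][CCC[BB][BC]][CCC[BB][BC]][[BC][BC][BC][CCC[BB]CCC[BB]][BC][BC][BC][CCC[BB]CCC[BB]]]


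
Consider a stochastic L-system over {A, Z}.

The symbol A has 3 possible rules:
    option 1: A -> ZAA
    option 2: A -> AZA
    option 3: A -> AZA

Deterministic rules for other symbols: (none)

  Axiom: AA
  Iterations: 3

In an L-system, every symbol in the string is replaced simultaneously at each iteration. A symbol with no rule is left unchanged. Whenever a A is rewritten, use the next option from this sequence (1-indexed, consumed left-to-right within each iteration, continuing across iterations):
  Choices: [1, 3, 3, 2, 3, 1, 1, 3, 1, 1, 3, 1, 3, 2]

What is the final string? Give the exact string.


Answer: ZZAAZAZAZAAZZAAAZAZZAAZZAZAAZA

Derivation:
Step 0: AA
Step 1: ZAAAZA  (used choices [1, 3])
Step 2: ZAZAAZAAZAZZAA  (used choices [3, 2, 3, 1])
Step 3: ZZAAZAZAZAAZZAAAZAZZAAZZAZAAZA  (used choices [1, 3, 1, 1, 3, 1, 3, 2])


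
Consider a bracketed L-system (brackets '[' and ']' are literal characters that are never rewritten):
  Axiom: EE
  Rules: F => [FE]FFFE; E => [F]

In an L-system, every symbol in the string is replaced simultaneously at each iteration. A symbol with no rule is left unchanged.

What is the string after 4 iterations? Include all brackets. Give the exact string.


Step 0: EE
Step 1: [F][F]
Step 2: [[FE]FFFE][[FE]FFFE]
Step 3: [[[FE]FFFE[F]][FE]FFFE[FE]FFFE[FE]FFFE[F]][[[FE]FFFE[F]][FE]FFFE[FE]FFFE[FE]FFFE[F]]
Step 4: [[[[FE]FFFE[F]][FE]FFFE[FE]FFFE[FE]FFFE[F][[FE]FFFE]][[FE]FFFE[F]][FE]FFFE[FE]FFFE[FE]FFFE[F][[FE]FFFE[F]][FE]FFFE[FE]FFFE[FE]FFFE[F][[FE]FFFE[F]][FE]FFFE[FE]FFFE[FE]FFFE[F][[FE]FFFE]][[[[FE]FFFE[F]][FE]FFFE[FE]FFFE[FE]FFFE[F][[FE]FFFE]][[FE]FFFE[F]][FE]FFFE[FE]FFFE[FE]FFFE[F][[FE]FFFE[F]][FE]FFFE[FE]FFFE[FE]FFFE[F][[FE]FFFE[F]][FE]FFFE[FE]FFFE[FE]FFFE[F][[FE]FFFE]]

Answer: [[[[FE]FFFE[F]][FE]FFFE[FE]FFFE[FE]FFFE[F][[FE]FFFE]][[FE]FFFE[F]][FE]FFFE[FE]FFFE[FE]FFFE[F][[FE]FFFE[F]][FE]FFFE[FE]FFFE[FE]FFFE[F][[FE]FFFE[F]][FE]FFFE[FE]FFFE[FE]FFFE[F][[FE]FFFE]][[[[FE]FFFE[F]][FE]FFFE[FE]FFFE[FE]FFFE[F][[FE]FFFE]][[FE]FFFE[F]][FE]FFFE[FE]FFFE[FE]FFFE[F][[FE]FFFE[F]][FE]FFFE[FE]FFFE[FE]FFFE[F][[FE]FFFE[F]][FE]FFFE[FE]FFFE[FE]FFFE[F][[FE]FFFE]]


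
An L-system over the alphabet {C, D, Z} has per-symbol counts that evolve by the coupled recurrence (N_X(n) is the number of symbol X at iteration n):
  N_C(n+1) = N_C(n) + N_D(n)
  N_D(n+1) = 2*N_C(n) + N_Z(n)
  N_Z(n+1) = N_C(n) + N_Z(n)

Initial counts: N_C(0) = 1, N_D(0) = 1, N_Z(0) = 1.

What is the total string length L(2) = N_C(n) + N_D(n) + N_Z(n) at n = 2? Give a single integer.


Step 0: N_C=1, N_D=1, N_Z=1, L=3
Step 1: N_C=2, N_D=3, N_Z=2, L=7
Step 2: N_C=5, N_D=6, N_Z=4, L=15

Answer: 15


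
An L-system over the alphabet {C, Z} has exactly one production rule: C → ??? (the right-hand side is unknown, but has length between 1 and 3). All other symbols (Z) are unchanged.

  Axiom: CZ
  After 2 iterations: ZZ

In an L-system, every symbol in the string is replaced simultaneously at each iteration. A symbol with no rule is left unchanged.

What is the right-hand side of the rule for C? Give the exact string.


Answer: Z

Derivation:
Trying C → Z:
  Step 0: CZ
  Step 1: ZZ
  Step 2: ZZ
Matches the given result.


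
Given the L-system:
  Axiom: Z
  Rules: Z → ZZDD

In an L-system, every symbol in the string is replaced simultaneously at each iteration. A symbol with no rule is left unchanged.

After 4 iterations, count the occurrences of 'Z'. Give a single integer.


Answer: 16

Derivation:
Step 0: Z  (1 'Z')
Step 1: ZZDD  (2 'Z')
Step 2: ZZDDZZDDDD  (4 'Z')
Step 3: ZZDDZZDDDDZZDDZZDDDDDD  (8 'Z')
Step 4: ZZDDZZDDDDZZDDZZDDDDDDZZDDZZDDDDZZDDZZDDDDDDDD  (16 'Z')


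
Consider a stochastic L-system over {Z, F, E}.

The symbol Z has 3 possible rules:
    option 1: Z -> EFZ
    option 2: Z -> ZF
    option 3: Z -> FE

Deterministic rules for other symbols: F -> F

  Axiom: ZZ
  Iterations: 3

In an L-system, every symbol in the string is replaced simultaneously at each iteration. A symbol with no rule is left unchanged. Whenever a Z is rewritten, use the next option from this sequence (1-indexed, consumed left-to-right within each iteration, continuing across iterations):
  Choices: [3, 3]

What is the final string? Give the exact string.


Answer: FEFE

Derivation:
Step 0: ZZ
Step 1: FEFE  (used choices [3, 3])
Step 2: FEFE  (used choices [])
Step 3: FEFE  (used choices [])


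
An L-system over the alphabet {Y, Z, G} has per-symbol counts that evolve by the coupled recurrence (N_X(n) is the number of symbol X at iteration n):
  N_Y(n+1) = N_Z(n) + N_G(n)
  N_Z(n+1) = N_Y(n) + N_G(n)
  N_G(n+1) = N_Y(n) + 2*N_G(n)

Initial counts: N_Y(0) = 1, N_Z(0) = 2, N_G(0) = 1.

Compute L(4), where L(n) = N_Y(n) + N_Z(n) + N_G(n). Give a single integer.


Step 0: N_Y=1, N_Z=2, N_G=1, L=4
Step 1: N_Y=3, N_Z=2, N_G=3, L=8
Step 2: N_Y=5, N_Z=6, N_G=9, L=20
Step 3: N_Y=15, N_Z=14, N_G=23, L=52
Step 4: N_Y=37, N_Z=38, N_G=61, L=136

Answer: 136


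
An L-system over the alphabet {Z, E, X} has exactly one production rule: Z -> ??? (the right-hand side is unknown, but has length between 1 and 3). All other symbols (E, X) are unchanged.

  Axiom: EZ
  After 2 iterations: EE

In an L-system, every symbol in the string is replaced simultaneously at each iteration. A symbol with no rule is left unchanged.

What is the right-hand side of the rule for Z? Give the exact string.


Answer: E

Derivation:
Trying Z -> E:
  Step 0: EZ
  Step 1: EE
  Step 2: EE
Matches the given result.
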